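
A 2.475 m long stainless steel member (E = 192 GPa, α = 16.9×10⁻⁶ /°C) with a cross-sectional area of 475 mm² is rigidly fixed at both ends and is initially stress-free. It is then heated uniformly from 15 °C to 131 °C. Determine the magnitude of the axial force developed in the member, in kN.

P ≈ 179 kN (compressive)

The ends cannot move, so σ = EαΔT = 192×10³ × 16.9×10⁻⁶ × 116 = 376.4 MPa.
P = AEαΔT = 475 × 192×10³ × 16.9×10⁻⁶ × 116 = 178.8 kN (compressive).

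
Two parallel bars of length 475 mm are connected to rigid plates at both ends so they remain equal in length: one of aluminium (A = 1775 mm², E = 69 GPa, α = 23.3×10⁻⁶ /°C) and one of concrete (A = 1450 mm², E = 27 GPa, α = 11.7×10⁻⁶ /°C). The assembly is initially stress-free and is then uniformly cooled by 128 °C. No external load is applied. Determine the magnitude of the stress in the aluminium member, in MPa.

Equilibrium of a rigid end plate with no external load gives equal and opposite internal forces ±P in the two members. Since α_{aluminium} > α_{concrete}, cooling drives the aluminium into tension and the concrete into compression.
Compatibility of the two members (thermal + elastic change equal): (α₁ − α₂)ΔT = P·[1/(A₁E₁) + 1/(A₂E₂)].
|α₁ − α₂|·ΔT = 11.6×10⁻⁶ × 128 = 0.001485.
1/(A₁E₁) + 1/(A₂E₂) = 1/(1775×69×10³) + 1/(1450×27×10³) = 3.371×10⁻⁸ N⁻¹.
So P = 0.001485 / 3.371×10⁻⁸ = 44.05 kN.
σ_{aluminium} = P/A₁ = 44050/1775 = 24.82 MPa, tensile.

σ ≈ 24.8 MPa (tensile)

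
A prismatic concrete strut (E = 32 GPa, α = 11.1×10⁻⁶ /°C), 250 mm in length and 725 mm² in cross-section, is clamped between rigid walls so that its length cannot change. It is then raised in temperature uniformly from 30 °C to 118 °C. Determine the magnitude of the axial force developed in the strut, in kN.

The ends cannot move, so σ = EαΔT = 32×10³ × 11.1×10⁻⁶ × 88 = 31.26 MPa.
P = AEαΔT = 725 × 32×10³ × 11.1×10⁻⁶ × 88 = 22.66 kN (compressive).

P ≈ 22.7 kN (compressive)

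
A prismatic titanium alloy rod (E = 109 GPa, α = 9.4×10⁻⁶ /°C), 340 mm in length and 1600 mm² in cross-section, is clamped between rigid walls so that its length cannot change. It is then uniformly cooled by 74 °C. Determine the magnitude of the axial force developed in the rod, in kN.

P ≈ 121 kN (tensile)

With zero net strain, σ = E·αΔT = 109 GPa × 9.4×10⁻⁶ × 74 = 75.82 MPa.
P = AEαΔT = 1600 × 109×10³ × 9.4×10⁻⁶ × 74 = 121.3 kN (tensile).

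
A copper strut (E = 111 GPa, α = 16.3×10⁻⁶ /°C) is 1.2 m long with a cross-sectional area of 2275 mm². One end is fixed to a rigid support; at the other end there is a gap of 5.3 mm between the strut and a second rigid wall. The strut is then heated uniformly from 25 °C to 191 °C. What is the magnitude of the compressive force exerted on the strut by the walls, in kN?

P ≈ 0 kN

Free thermal elongation = αΔT L = 16.3×10⁻⁶ × 166 × 1200 = 3.247 mm.
This is smaller than the 5.3 mm clearance, so the strut expands freely without reaching the stop — the stress is zero.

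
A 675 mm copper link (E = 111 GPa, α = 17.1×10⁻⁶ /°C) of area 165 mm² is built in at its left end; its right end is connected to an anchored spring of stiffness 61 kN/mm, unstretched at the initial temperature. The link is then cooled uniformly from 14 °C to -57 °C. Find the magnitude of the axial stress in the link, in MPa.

σ ≈ 93.3 MPa (tensile)

If the spring were absent the link would shorten by αΔT L = 17.1×10⁻⁶ × 71 × 675 = 0.8195 mm.
Let P be the tensile force in the spring. The link extends elastically by PL/(AE) and the spring stretches by P/k; together these equal δ_free.
So P = δ_free / [L/(AE) + 1/k] = 0.8195 / [ 675/(165×111×10³) + 1/(61×10³) ].
P = 0.8195 / 5.325×10⁻⁵ = 15390 N.
σ = P/A = 15390/165 = 93.28 MPa.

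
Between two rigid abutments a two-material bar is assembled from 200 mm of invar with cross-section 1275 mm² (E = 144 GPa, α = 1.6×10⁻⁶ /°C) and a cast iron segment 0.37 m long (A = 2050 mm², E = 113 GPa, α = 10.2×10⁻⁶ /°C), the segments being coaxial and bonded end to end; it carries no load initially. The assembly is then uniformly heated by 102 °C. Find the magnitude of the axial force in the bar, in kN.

P ≈ 155 kN (compressive)

Free thermal expansion of the whole bar: Σ αᵢΔT Lᵢ = 1.6×10⁻⁶×102×200 + 10.2×10⁻⁶×102×370 = 0.4176 mm.
Since the ends are fixed, an axial force P builds up, equal in every segment, with P · Σ Lᵢ/(AᵢEᵢ) = δ_free.
The series flexibility is Σ Lᵢ/(AᵢEᵢ) = 200/(1275×144×10³) + 370/(2050×113×10³) = 2.687×10⁻⁶ mm/N.
P = 0.4176 / 2.687×10⁻⁶ = 155400 N = 155.4 kN, compressive.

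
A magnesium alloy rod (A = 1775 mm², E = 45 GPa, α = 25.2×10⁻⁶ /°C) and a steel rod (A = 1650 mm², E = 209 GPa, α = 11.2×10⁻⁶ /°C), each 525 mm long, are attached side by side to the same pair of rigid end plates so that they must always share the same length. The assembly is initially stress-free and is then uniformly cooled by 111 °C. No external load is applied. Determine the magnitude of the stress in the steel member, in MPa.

σ ≈ 61.1 MPa (compressive)

Both members must finish at the same length. With the larger α, the magnesium alloy tends to over-contract; the plates restrain it, putting the magnesium alloy in tension and the steel in compression. With no external load the two internal forces are equal and opposite, magnitude P.
Setting the final lengths equal and cancelling L: (α₁ − α₂)ΔT = P/(A₁E₁) + P/(A₂E₂).
|α₁ − α₂|·ΔT = 14×10⁻⁶ × 111 = 0.001554.
1/(A₁E₁) + 1/(A₂E₂) = 1/(1775×45×10³) + 1/(1650×209×10³) = 1.542×10⁻⁸ N⁻¹.
So P = 0.001554 / 1.542×10⁻⁸ = 100.8 kN.
σ_{steel} = P/A₂ = 100800/1650 = 61.08 MPa, compressive.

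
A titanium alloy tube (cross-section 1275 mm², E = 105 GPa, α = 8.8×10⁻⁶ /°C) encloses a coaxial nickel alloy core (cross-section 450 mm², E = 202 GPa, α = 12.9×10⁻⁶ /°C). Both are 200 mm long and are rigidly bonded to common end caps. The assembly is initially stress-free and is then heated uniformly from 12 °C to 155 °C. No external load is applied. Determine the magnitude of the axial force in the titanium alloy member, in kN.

The nickel alloy has the larger α, so on heating it would change length more than the titanium alloy if both were free. The rigid plates force a common final length, so the nickel alloy is put into compression and the titanium alloy into tension, with equal and opposite forces P (no external load).
Equating the net (thermal + elastic) strains gives |α₁ − α₂|·ΔT = P·[1/(A₁E₁) + 1/(A₂E₂)].
|α₁ − α₂|·ΔT = 4.1×10⁻⁶ × 143 = 0.0005863.
1/(A₁E₁) + 1/(A₂E₂) = 1/(1275×105×10³) + 1/(450×202×10³) = 1.847×10⁻⁸ N⁻¹.
So P = 0.0005863 / 1.847×10⁻⁸ = 31.74 kN.

P ≈ 31.7 kN (tensile in the titanium alloy)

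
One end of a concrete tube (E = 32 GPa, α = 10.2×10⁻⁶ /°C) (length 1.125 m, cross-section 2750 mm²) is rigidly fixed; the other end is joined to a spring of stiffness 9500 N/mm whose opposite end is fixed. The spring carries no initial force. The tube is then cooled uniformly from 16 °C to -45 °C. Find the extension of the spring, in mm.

Free thermal contraction: δ_free = αΔT L = 10.2×10⁻⁶ × 61 × 1125 = 0.7 mm.
With a force P in the spring, the elastic change of the tube is PL/(AE) and that of the spring is P/k; compatibility requires their sum to equal δ_free.
P [ L/(AE) + 1/k ] = δ_free → P [ 1125/(2750×32×10³) + 1/(9500) ] = 0.7.
P = 0.7 / 0.000118 = 5930 N.
Spring extension = P/k = 5930/(9500) = 0.6242 mm.

δ ≈ 0.624 mm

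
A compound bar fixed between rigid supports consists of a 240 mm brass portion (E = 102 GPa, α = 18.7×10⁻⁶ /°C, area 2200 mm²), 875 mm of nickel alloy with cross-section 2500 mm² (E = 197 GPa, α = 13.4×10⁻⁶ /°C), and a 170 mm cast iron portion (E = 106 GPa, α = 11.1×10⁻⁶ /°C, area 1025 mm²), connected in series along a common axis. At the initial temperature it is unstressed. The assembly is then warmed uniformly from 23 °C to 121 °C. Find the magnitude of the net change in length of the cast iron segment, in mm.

If the supports were absent, the total length change would be Σ αᵢΔT Lᵢ = 18.7×10⁻⁶×98×240 + 13.4×10⁻⁶×98×875 + 11.1×10⁻⁶×98×170 = 1.774 mm.
Since the ends are fixed, an axial force P builds up, equal in every segment, with P · Σ Lᵢ/(AᵢEᵢ) = δ_free.
The series flexibility is Σ Lᵢ/(AᵢEᵢ) = 240/(2200×102×10³) + 875/(2500×197×10³) + 170/(1025×106×10³) = 4.411×10⁻⁶ mm/N.
P = 1.774 / 4.411×10⁻⁶ = 402100 N = 402.1 kN, compressive.
For the cast iron segment, free thermal change = 11.1×10⁻⁶×98×170 = 0.1849 mm and elastic change from P = 402100×170/(1025×106×10³) = 0.6292 mm; these oppose, so the net change is 0.444 mm (segment shortens).

|ΔL| ≈ 0.444 mm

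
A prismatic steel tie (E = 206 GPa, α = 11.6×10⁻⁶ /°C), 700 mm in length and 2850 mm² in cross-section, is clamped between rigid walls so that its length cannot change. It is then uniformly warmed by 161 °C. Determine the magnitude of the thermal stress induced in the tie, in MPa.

σ ≈ 385 MPa (compressive)

The supports are rigid, so the total axial strain is zero. The restrained thermal strain is ε = αΔT = 11.6×10⁻⁶ × 161 = 1867.6×10⁻⁶.
The stress required to suppress this strain is σ = Eε = 206×10³ × 1867.6×10⁻⁶ = 384.7 MPa, compressive since the tie is trying to expand.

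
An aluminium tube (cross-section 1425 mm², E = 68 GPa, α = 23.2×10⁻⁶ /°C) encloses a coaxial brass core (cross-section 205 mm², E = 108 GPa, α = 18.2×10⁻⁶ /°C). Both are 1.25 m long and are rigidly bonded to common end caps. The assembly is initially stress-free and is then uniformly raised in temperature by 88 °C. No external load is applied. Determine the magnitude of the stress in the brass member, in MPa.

Both members must finish at the same length. With the larger α, the aluminium tends to over-expand; the plates restrain it, putting the aluminium in compression and the brass in tension. With no external load the two internal forces are equal and opposite, magnitude P.
Setting the final lengths equal and cancelling L: (α₁ − α₂)ΔT = P/(A₁E₁) + P/(A₂E₂).
|α₁ − α₂|·ΔT = 5×10⁻⁶ × 88 = 0.00044.
1/(A₁E₁) + 1/(A₂E₂) = 1/(1425×68×10³) + 1/(205×108×10³) = 5.549×10⁻⁸ N⁻¹.
So P = 0.00044 / 5.549×10⁻⁸ = 7.93 kN.
σ_{brass} = P/A₂ = 7930/205 = 38.68 MPa, tensile.

σ ≈ 38.7 MPa (tensile)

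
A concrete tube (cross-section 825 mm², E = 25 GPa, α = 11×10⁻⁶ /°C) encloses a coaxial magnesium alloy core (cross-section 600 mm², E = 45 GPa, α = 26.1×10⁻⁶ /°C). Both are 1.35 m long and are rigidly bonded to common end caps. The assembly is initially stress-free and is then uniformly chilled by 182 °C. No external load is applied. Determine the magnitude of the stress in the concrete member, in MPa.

σ ≈ 39 MPa (compressive)

Equilibrium of a rigid end plate with no external load gives equal and opposite internal forces ±P in the two members. Since α_{magnesium alloy} > α_{concrete}, cooling drives the magnesium alloy into tension and the concrete into compression.
Compatibility of the two members (thermal + elastic change equal): (α₁ − α₂)ΔT = P·[1/(A₁E₁) + 1/(A₂E₂)].
|α₁ − α₂|·ΔT = 15.1×10⁻⁶ × 182 = 0.002748.
1/(A₁E₁) + 1/(A₂E₂) = 1/(825×25×10³) + 1/(600×45×10³) = 8.552×10⁻⁸ N⁻¹.
So P = 0.002748 / 8.552×10⁻⁸ = 32.13 kN.
σ_{concrete} = P/A₁ = 32130/825 = 38.95 MPa, compressive.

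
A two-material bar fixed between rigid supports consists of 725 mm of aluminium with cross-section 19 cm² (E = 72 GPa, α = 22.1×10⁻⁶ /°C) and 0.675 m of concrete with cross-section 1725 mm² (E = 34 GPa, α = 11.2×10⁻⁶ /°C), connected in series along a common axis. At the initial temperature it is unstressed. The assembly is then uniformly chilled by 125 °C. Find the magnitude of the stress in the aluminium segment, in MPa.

Free thermal contraction of the whole bar: Σ αᵢΔT Lᵢ = 22.1×10⁻⁶×125×725 + 11.2×10⁻⁶×125×675 = 2.948 mm.
The rigid supports impose zero overall length change; the single axial force P common to all segments must satisfy P Σ Lᵢ/(AᵢEᵢ) = δ_free.
The series flexibility is Σ Lᵢ/(AᵢEᵢ) = 725/(1900×72×10³) + 675/(1725×34×10³) = 1.681×10⁻⁵ mm/N.
Hence P = δ_free / Σ(L/AE) = 2.948/1.681×10⁻⁵ = 175.4 kN (tensile).
σ_{aluminium} = P / A = 175400 / 1900 = 92.3 MPa.

σ ≈ 92.3 MPa (tensile)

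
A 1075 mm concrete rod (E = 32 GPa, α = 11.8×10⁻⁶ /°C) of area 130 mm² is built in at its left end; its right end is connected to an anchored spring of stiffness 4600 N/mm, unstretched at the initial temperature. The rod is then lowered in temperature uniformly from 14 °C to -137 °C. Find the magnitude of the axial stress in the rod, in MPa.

σ ≈ 31 MPa (tensile)

Free thermal contraction: δ_free = αΔT L = 11.8×10⁻⁶ × 151 × 1075 = 1.915 mm.
With a force P in the spring, the elastic change of the rod is PL/(AE) and that of the spring is P/k; compatibility requires their sum to equal δ_free.
P [ L/(AE) + 1/k ] = δ_free → P [ 1075/(130×32×10³) + 1/(4600) ] = 1.915.
P = 1.915 / 0.0004758 = 4026 N.
σ = P/A = 4026/130 = 30.97 MPa.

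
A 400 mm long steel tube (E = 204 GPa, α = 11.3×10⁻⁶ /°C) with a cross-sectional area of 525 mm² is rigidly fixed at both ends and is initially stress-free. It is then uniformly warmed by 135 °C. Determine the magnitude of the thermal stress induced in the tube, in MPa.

σ ≈ 311 MPa (compressive)

With length fixed, the mechanical strain must cancel the thermal strain αΔT = 11.3×10⁻⁶ × 135 = 1525.5×10⁻⁶.
Hence σ = E·αΔT = 204×10³ × 1525.5×10⁻⁶ = 311.2 MPa, compressive.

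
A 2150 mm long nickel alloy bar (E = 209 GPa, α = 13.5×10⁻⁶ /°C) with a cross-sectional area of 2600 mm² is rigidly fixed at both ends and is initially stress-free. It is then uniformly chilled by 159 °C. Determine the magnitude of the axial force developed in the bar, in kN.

P ≈ 1170 kN (tensile)

With zero net strain, σ = E·αΔT = 209 GPa × 13.5×10⁻⁶ × 159 = 448.6 MPa.
Then P = σA = 448.6 × 2600 mm² = 1166 kN, tensile.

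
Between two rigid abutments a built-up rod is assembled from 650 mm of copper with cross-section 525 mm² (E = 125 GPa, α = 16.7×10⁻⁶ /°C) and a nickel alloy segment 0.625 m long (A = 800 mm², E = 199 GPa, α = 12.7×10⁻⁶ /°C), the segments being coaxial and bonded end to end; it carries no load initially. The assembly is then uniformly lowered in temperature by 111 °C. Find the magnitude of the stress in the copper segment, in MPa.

σ ≈ 287 MPa (tensile)

Free thermal contraction of the whole bar: Σ αᵢΔT Lᵢ = 16.7×10⁻⁶×111×650 + 12.7×10⁻⁶×111×625 = 2.086 mm.
Since the ends are fixed, an axial force P builds up, equal in every segment, with P · Σ Lᵢ/(AᵢEᵢ) = δ_free.
Σ Lᵢ/(AᵢEᵢ) = 650/(525×125×10³) + 625/(800×199×10³) = 1.383×10⁻⁵ mm/N.
Hence P = δ_free / Σ(L/AE) = 2.086/1.383×10⁻⁵ = 150.8 kN (tensile).
σ_{copper} = P / A = 150800 / 525 = 287.3 MPa.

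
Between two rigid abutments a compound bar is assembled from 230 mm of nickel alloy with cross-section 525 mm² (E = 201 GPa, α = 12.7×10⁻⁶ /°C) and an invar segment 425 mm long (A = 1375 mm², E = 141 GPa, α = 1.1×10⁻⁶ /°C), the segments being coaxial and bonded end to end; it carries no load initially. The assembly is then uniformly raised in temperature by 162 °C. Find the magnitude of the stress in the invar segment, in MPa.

If the supports were absent, the total length change would be Σ αᵢΔT Lᵢ = 12.7×10⁻⁶×162×230 + 1.1×10⁻⁶×162×425 = 0.5489 mm.
Since the ends are fixed, an axial force P builds up, equal in every segment, with P · Σ Lᵢ/(AᵢEᵢ) = δ_free.
Σ Lᵢ/(AᵢEᵢ) = 230/(525×201×10³) + 425/(1375×141×10³) = 4.372×10⁻⁶ mm/N.
Hence P = δ_free / Σ(L/AE) = 0.5489/4.372×10⁻⁶ = 125.6 kN (compressive).
σ_{invar} = P / A = 125600 / 1375 = 91.32 MPa.

σ ≈ 91.3 MPa (compressive)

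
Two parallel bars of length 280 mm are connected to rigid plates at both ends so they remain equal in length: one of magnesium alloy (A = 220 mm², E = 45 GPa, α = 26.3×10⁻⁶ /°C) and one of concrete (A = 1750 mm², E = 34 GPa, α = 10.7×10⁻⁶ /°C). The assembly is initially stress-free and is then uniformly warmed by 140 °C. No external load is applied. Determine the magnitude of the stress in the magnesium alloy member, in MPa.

The magnesium alloy has the larger α, so on heating it would change length more than the concrete if both were free. The rigid plates force a common final length, so the magnesium alloy is put into compression and the concrete into tension, with equal and opposite forces P (no external load).
Compatibility of the two members (thermal + elastic change equal): (α₁ − α₂)ΔT = P·[1/(A₁E₁) + 1/(A₂E₂)].
|α₁ − α₂|·ΔT = 15.6×10⁻⁶ × 140 = 0.002184.
1/(A₁E₁) + 1/(A₂E₂) = 1/(220×45×10³) + 1/(1750×34×10³) = 1.178×10⁻⁷ N⁻¹.
P = 0.002184 / 1.178×10⁻⁷ = 18540 N = 18.54 kN.
σ_{magnesium alloy} = P/A₁ = 18540/220 = 84.26 MPa, compressive.

σ ≈ 84.3 MPa (compressive)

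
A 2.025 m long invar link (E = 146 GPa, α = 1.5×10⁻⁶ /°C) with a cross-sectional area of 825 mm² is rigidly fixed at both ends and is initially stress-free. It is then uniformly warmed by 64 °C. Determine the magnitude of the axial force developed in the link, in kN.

The ends cannot move, so σ = EαΔT = 146×10³ × 1.5×10⁻⁶ × 64 = 14.02 MPa.
Axial force P = σA = 14.02 × 825 = 11560 N = 11.56 kN, compressive.

P ≈ 11.6 kN (compressive)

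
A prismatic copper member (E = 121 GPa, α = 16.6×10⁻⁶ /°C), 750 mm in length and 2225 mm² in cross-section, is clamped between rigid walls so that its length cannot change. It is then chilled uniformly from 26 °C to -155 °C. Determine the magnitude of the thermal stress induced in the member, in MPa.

With length fixed, the mechanical strain must cancel the thermal strain αΔT = 16.6×10⁻⁶ × 181 = 3004.6×10⁻⁶.
σ = EαΔT = 121×10³ × 16.6×10⁻⁶ × 181 = 363.6 MPa (tensile; the member is trying to contract).

σ ≈ 364 MPa (tensile)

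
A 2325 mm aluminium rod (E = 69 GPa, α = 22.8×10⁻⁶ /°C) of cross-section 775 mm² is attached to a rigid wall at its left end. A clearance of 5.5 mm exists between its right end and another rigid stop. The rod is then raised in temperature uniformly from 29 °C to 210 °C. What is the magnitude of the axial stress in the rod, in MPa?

If the wall were absent the rod would grow by αΔT L = 22.8×10⁻⁶ × 181 × 2325 = 9.595 mm.
The gap closes (δ_free > 5.5 mm) and the wall then resists a further 9.595 − 5.5 = 4.095 mm of expansion.
So σ = E(δ_free − g)/L = 69×10³ × 4.095/2325 = 121.5 MPa.

σ ≈ 122 MPa (compressive)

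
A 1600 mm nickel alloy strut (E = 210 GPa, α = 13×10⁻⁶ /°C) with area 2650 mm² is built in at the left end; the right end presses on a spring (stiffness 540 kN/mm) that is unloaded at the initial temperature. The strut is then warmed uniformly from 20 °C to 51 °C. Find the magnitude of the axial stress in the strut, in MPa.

If the spring were absent the strut would lengthen by αΔT L = 13×10⁻⁶ × 31 × 1600 = 0.6448 mm.
Let P be the compressive force at the spring. The strut shortens elastically by PL/(AE) and the spring compresses by P/k; together these equal δ_free.
P [ L/(AE) + 1/k ] = δ_free → P [ 1600/(2650×210×10³) + 1/(540×10³) ] = 0.6448.
P = 0.6448 / 4.727×10⁻⁶ = 136400 N.
σ = P/A = 136400/2650 = 51.48 MPa.

σ ≈ 51.5 MPa (compressive)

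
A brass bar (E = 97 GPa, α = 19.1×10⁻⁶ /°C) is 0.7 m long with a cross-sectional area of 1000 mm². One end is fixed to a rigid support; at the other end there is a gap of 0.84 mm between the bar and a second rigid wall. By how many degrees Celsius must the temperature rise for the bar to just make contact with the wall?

Contact occurs when the free expansion equals the gap: αΔT L = 0.84 mm.
ΔT = 0.84 / (19.1×10⁻⁶ × 700) = 62.83 °C.

ΔT ≈ 62.8 °C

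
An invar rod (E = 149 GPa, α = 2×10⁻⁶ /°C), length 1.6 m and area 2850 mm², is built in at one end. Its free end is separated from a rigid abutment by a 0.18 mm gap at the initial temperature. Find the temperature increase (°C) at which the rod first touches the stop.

Contact occurs when the free expansion equals the gap: αΔT L = 0.18 mm.
So ΔT = g/(αL) = 0.18/(2×10⁻⁶ × 1600) = 56.25 °C.

ΔT ≈ 56.2 °C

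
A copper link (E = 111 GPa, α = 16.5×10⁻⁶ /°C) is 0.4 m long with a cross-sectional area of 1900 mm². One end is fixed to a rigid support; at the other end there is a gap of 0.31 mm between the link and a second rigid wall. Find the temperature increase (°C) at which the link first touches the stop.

ΔT ≈ 47 °C

The gap closes when αΔT L = 0.31 mm, since the link is still unstressed at that instant.
ΔT = 0.31 / (16.5×10⁻⁶ × 400) = 46.97 °C.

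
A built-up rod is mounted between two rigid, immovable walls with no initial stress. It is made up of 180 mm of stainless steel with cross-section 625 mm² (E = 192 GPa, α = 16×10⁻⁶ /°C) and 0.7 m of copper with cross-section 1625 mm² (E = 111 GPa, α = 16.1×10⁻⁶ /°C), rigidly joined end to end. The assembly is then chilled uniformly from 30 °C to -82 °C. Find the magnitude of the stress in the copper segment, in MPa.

Free thermal contraction of the whole bar: Σ αᵢΔT Lᵢ = 16×10⁻⁶×112×180 + 16.1×10⁻⁶×112×700 = 1.585 mm.
Since the ends are fixed, an axial force P builds up, equal in every segment, with P · Σ Lᵢ/(AᵢEᵢ) = δ_free.
Σ Lᵢ/(AᵢEᵢ) = 180/(625×192×10³) + 700/(1625×111×10³) = 5.381×10⁻⁶ mm/N.
Hence P = δ_free / Σ(L/AE) = 1.585/5.381×10⁻⁶ = 294.5 kN (tensile).
σ_{copper} = P / A = 294500 / 1625 = 181.2 MPa.

σ ≈ 181 MPa (tensile)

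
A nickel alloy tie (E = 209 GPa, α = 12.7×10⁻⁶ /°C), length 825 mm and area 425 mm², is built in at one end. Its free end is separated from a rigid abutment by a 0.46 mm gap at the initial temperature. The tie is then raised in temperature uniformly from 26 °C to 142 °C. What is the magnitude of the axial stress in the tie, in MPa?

σ ≈ 191 MPa (compressive)

If the wall were absent the tie would grow by αΔT L = 12.7×10⁻⁶ × 116 × 825 = 1.215 mm.
The gap closes (δ_free > 0.46 mm) and the wall then resists a further 1.215 − 0.46 = 0.7554 mm of expansion.
That suppressed elongation corresponds to σ = E·Δ/L = 209×10³ × 0.7554/825 = 191.4 MPa.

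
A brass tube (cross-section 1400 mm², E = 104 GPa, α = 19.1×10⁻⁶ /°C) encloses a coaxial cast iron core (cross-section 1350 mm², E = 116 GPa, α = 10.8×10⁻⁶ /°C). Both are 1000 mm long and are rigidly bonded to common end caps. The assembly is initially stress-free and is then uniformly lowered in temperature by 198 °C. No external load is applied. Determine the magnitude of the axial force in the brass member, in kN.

The brass has the larger α, so on cooling it would change length more than the cast iron if both were free. The rigid plates force a common final length, so the brass is put into tension and the cast iron into compression, with equal and opposite forces P (no external load).
Setting the final lengths equal and cancelling L: (α₁ − α₂)ΔT = P/(A₁E₁) + P/(A₂E₂).
|α₁ − α₂|·ΔT = 8.3×10⁻⁶ × 198 = 0.001643.
1/(A₁E₁) + 1/(A₂E₂) = 1/(1400×104×10³) + 1/(1350×116×10³) = 1.325×10⁻⁸ N⁻¹.
So P = 0.001643 / 1.325×10⁻⁸ = 124 kN.

P ≈ 124 kN (tensile in the brass)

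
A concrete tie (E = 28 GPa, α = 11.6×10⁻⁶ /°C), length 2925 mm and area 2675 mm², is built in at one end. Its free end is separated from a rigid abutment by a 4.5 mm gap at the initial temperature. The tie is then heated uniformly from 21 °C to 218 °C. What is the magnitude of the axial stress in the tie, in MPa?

Unrestrained expansion: δ_free = αΔT L = 11.6×10⁻⁶ × 197 × 2925 = 6.684 mm.
This exceeds the 4.5 mm gap, so the wall pushes back. The portion of expansion that must be recovered elastically is δ_free − gap = 6.684 − 4.5 = 2.184 mm.
That suppressed elongation corresponds to σ = E·Δ/L = 28×10³ × 2.184/2925 = 20.91 MPa.

σ ≈ 20.9 MPa (compressive)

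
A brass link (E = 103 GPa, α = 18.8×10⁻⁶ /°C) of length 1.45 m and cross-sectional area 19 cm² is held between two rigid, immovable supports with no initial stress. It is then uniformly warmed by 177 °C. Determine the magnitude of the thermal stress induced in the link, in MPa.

With length fixed, the mechanical strain must cancel the thermal strain αΔT = 18.8×10⁻⁶ × 177 = 3327.6×10⁻⁶.
The stress required to suppress this strain is σ = Eε = 103×10³ × 3327.6×10⁻⁶ = 342.7 MPa, compressive since the link is trying to expand.

σ ≈ 343 MPa (compressive)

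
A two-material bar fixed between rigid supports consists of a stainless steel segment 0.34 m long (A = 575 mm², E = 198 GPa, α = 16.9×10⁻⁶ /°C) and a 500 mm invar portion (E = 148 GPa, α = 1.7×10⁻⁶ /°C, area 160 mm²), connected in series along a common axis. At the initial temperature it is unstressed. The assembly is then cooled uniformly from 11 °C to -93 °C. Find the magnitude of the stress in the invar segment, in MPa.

σ ≈ 178 MPa (tensile)

With the walls removed the bar would change length by δ_free = Σ αᵢΔT Lᵢ = 16.9×10⁻⁶×104×340 + 1.7×10⁻⁶×104×500 = 0.686 mm.
Since the ends are fixed, an axial force P builds up, equal in every segment, with P · Σ Lᵢ/(AᵢEᵢ) = δ_free.
The series flexibility is Σ Lᵢ/(AᵢEᵢ) = 340/(575×198×10³) + 500/(160×148×10³) = 2.41×10⁻⁵ mm/N.
So P = 0.686 / 2.41×10⁻⁵ = 28.46 kN, tensile.
σ_{invar} = P / A = 28460 / 160 = 177.9 MPa.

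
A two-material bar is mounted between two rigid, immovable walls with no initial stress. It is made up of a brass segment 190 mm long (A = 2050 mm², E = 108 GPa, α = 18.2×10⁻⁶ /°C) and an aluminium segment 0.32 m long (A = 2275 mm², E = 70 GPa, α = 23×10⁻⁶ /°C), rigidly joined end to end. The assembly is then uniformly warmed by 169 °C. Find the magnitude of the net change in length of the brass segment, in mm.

Free thermal expansion of the whole bar: Σ αᵢΔT Lᵢ = 18.2×10⁻⁶×169×190 + 23×10⁻⁶×169×320 = 1.828 mm.
The walls prevent any net length change, so an axial force P (same in every segment) develops. Compatibility: P · Σ Lᵢ/(AᵢEᵢ) = δ_free.
The series flexibility is Σ Lᵢ/(AᵢEᵢ) = 190/(2050×108×10³) + 320/(2275×70×10³) = 2.868×10⁻⁶ mm/N.
P = 1.828 / 2.868×10⁻⁶ = 637600 N = 637.6 kN, compressive.
For the brass segment, free thermal change = 18.2×10⁻⁶×169×190 = 0.5844 mm and elastic change from P = 637600×190/(2050×108×10³) = 0.5471 mm; these oppose, so the net change is 0.0373 mm (segment lengthens).

|ΔL| ≈ 0.0373 mm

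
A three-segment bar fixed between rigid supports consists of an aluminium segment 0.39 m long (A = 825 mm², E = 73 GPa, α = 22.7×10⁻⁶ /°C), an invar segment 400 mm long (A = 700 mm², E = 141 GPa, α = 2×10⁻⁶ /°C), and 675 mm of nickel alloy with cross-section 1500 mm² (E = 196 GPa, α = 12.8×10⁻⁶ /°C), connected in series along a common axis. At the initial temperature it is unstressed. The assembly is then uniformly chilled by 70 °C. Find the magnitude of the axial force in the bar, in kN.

P ≈ 99.9 kN (tensile)

With the walls removed the bar would change length by δ_free = Σ αᵢΔT Lᵢ = 22.7×10⁻⁶×70×390 + 2×10⁻⁶×70×400 + 12.8×10⁻⁶×70×675 = 1.281 mm.
Since the ends are fixed, an axial force P builds up, equal in every segment, with P · Σ Lᵢ/(AᵢEᵢ) = δ_free.
Σ Lᵢ/(AᵢEᵢ) = 390/(825×73×10³) + 400/(700×141×10³) + 675/(1500×196×10³) = 1.282×10⁻⁵ mm/N.
P = 1.281 / 1.282×10⁻⁵ = 99850 N = 99.85 kN, tensile.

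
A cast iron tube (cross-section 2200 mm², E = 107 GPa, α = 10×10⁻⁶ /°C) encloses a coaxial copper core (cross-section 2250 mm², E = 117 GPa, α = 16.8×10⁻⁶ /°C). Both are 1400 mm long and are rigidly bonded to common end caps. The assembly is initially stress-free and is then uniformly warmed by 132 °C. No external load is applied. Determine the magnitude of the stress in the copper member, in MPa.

The copper has the larger α, so on heating it would change length more than the cast iron if both were free. The rigid plates force a common final length, so the copper is put into compression and the cast iron into tension, with equal and opposite forces P (no external load).
Compatibility of the two members (thermal + elastic change equal): (α₁ − α₂)ΔT = P·[1/(A₁E₁) + 1/(A₂E₂)].
|α₁ − α₂|·ΔT = 6.8×10⁻⁶ × 132 = 0.0008976.
1/(A₁E₁) + 1/(A₂E₂) = 1/(2200×107×10³) + 1/(2250×117×10³) = 8.047×10⁻⁹ N⁻¹.
P = 0.0008976 / 8.047×10⁻⁹ = 111500 N = 111.5 kN.
σ_{copper} = P/A₂ = 111500/2250 = 49.58 MPa, compressive.

σ ≈ 49.6 MPa (compressive)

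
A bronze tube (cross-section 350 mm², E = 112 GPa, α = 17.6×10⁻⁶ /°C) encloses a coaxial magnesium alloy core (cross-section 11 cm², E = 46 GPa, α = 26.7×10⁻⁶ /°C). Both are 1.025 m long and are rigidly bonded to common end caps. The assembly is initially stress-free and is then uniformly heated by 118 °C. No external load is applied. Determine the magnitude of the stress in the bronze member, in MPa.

σ ≈ 67.8 MPa (tensile)

The magnesium alloy has the larger α, so on heating it would change length more than the bronze if both were free. The rigid plates force a common final length, so the magnesium alloy is put into compression and the bronze into tension, with equal and opposite forces P (no external load).
Equating the net (thermal + elastic) strains gives |α₁ − α₂|·ΔT = P·[1/(A₁E₁) + 1/(A₂E₂)].
|α₁ − α₂|·ΔT = 9.1×10⁻⁶ × 118 = 0.001074.
1/(A₁E₁) + 1/(A₂E₂) = 1/(350×112×10³) + 1/(1100×46×10³) = 4.527×10⁻⁸ N⁻¹.
P = 0.001074 / 4.527×10⁻⁸ = 23720 N = 23.72 kN.
σ_{bronze} = P/A₁ = 23720/350 = 67.77 MPa, tensile.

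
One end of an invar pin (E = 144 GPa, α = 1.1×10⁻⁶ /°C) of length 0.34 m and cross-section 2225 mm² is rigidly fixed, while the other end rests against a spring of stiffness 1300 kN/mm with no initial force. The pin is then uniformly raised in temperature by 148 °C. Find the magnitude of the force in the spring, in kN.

If the spring were absent the pin would lengthen by αΔT L = 1.1×10⁻⁶ × 148 × 340 = 0.05535 mm.
Let P be the compressive force at the spring. The pin shortens elastically by PL/(AE) and the spring compresses by P/k; together these equal δ_free.
So P = δ_free / [L/(AE) + 1/k] = 0.05535 / [ 340/(2225×144×10³) + 1/(1300×10³) ].
P = 0.05535 / 1.83×10⁻⁶ = 30240 N.

P ≈ 30.2 kN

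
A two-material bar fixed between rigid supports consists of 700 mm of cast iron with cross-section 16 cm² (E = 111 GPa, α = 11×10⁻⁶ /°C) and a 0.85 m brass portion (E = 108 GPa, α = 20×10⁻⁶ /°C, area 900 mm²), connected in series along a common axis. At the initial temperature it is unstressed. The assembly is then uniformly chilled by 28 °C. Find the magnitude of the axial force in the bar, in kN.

P ≈ 54.5 kN (tensile)

If the supports were absent, the total length change would be Σ αᵢΔT Lᵢ = 11×10⁻⁶×28×700 + 20×10⁻⁶×28×850 = 0.6916 mm.
The rigid supports impose zero overall length change; the single axial force P common to all segments must satisfy P Σ Lᵢ/(AᵢEᵢ) = δ_free.
The series flexibility is Σ Lᵢ/(AᵢEᵢ) = 700/(1600×111×10³) + 850/(900×108×10³) = 1.269×10⁻⁵ mm/N.
P = 0.6916 / 1.269×10⁻⁵ = 54520 N = 54.52 kN, tensile.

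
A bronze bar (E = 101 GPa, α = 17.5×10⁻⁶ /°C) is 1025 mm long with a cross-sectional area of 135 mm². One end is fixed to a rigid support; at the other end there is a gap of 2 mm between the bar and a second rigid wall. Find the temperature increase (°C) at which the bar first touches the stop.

ΔT ≈ 111 °C

The gap closes when αΔT L = 2 mm, since the bar is still unstressed at that instant.
So ΔT = g/(αL) = 2/(17.5×10⁻⁶ × 1025) = 111.5 °C.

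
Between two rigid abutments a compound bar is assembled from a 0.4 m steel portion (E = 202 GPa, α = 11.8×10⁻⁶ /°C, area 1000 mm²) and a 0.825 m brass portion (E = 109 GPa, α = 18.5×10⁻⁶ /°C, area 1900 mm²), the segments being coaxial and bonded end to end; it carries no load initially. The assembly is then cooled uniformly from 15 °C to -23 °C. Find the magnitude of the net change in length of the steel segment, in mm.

|ΔL| ≈ 0.0728 mm

Free thermal contraction of the whole bar: Σ αᵢΔT Lᵢ = 11.8×10⁻⁶×38×400 + 18.5×10⁻⁶×38×825 = 0.7593 mm.
The rigid supports impose zero overall length change; the single axial force P common to all segments must satisfy P Σ Lᵢ/(AᵢEᵢ) = δ_free.
Σ Lᵢ/(AᵢEᵢ) = 400/(1000×202×10³) + 825/(1900×109×10³) = 5.964×10⁻⁶ mm/N.
So P = 0.7593 / 5.964×10⁻⁶ = 127.3 kN, tensile.
For the steel segment, free thermal change = 11.8×10⁻⁶×38×400 = 0.1794 mm and elastic change from P = 127300×400/(1000×202×10³) = 0.2521 mm; these oppose, so the net change is 0.0728 mm (segment lengthens).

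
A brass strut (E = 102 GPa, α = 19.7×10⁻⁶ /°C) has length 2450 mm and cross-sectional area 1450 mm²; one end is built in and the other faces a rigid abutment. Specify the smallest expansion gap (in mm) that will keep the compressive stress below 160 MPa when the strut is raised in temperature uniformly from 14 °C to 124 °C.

g ≈ 1.47 mm

Free expansion if unrestrained: δ_free = αΔT L = 19.7×10⁻⁶ × 110 × 2450 = 5.309 mm.
At the allowable stress the elastic shortening the wall may impose is σL/E = 160 × 2450 / (102×10³) = 3.843 mm.
So the gap has to take up the difference, g_min = δ_free − σL/E = 5.309 − 3.843 = 1.466 mm.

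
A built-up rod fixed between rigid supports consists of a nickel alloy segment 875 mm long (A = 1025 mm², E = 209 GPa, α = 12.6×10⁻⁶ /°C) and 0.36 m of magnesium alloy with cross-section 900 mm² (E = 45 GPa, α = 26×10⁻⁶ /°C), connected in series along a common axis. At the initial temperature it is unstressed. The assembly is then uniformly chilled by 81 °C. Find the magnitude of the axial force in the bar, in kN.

P ≈ 127 kN (tensile)

Free thermal contraction of the whole bar: Σ αᵢΔT Lᵢ = 12.6×10⁻⁶×81×875 + 26×10⁻⁶×81×360 = 1.651 mm.
Since the ends are fixed, an axial force P builds up, equal in every segment, with P · Σ Lᵢ/(AᵢEᵢ) = δ_free.
The series flexibility is Σ Lᵢ/(AᵢEᵢ) = 875/(1025×209×10³) + 360/(900×45×10³) = 1.297×10⁻⁵ mm/N.
Hence P = δ_free / Σ(L/AE) = 1.651/1.297×10⁻⁵ = 127.3 kN (tensile).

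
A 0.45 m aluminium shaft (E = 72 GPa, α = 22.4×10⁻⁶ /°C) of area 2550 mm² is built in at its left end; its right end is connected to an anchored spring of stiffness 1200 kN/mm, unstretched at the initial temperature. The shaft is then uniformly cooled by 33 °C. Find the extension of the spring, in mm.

δ ≈ 0.0844 mm

Free thermal contraction: δ_free = αΔT L = 22.4×10⁻⁶ × 33 × 450 = 0.3326 mm.
Let P be the tensile force in the spring. The shaft extends elastically by PL/(AE) and the spring stretches by P/k; together these equal δ_free.
So P = δ_free / [L/(AE) + 1/k] = 0.3326 / [ 450/(2550×72×10³) + 1/(1200×10³) ].
P = 0.3326 / 3.284×10⁻⁶ = 101300 N.
Spring extension = P/k = 101300/(1200×10³) = 0.0844 mm.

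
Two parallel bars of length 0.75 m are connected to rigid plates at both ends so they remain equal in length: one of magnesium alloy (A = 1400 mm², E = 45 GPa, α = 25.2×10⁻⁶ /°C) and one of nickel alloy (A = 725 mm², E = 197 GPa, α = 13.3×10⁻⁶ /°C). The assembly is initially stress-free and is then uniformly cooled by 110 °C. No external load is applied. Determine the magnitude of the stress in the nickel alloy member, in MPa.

σ ≈ 78.9 MPa (compressive)

The magnesium alloy has the larger α, so on cooling it would change length more than the nickel alloy if both were free. The rigid plates force a common final length, so the magnesium alloy is put into tension and the nickel alloy into compression, with equal and opposite forces P (no external load).
Compatibility of the two members (thermal + elastic change equal): (α₁ − α₂)ΔT = P·[1/(A₁E₁) + 1/(A₂E₂)].
|α₁ − α₂|·ΔT = 11.9×10⁻⁶ × 110 = 0.001309.
1/(A₁E₁) + 1/(A₂E₂) = 1/(1400×45×10³) + 1/(725×197×10³) = 2.287×10⁻⁸ N⁻¹.
P = 0.001309 / 2.287×10⁻⁸ = 57230 N = 57.23 kN.
σ_{nickel alloy} = P/A₂ = 57230/725 = 78.93 MPa, compressive.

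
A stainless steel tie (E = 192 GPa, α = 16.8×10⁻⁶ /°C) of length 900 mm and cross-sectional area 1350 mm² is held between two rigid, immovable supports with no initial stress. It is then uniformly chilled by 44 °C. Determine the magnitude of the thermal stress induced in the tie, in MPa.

σ ≈ 142 MPa (tensile)

With length fixed, the mechanical strain must cancel the thermal strain αΔT = 16.8×10⁻⁶ × 44 = 739.2×10⁻⁶.
Hence σ = E·αΔT = 192×10³ × 739.2×10⁻⁶ = 141.9 MPa, tensile.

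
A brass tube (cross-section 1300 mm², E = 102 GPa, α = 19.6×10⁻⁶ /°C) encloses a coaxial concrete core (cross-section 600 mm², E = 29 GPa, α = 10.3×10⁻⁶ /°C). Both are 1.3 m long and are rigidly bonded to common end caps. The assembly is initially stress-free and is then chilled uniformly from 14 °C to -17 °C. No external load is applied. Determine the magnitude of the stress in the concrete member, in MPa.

Both members must finish at the same length. With the larger α, the brass tends to over-contract; the plates restrain it, putting the brass in tension and the concrete in compression. With no external load the two internal forces are equal and opposite, magnitude P.
Setting the final lengths equal and cancelling L: (α₁ − α₂)ΔT = P/(A₁E₁) + P/(A₂E₂).
|α₁ − α₂|·ΔT = 9.3×10⁻⁶ × 31 = 0.0002883.
1/(A₁E₁) + 1/(A₂E₂) = 1/(1300×102×10³) + 1/(600×29×10³) = 6.501×10⁻⁸ N⁻¹.
So P = 0.0002883 / 6.501×10⁻⁸ = 4.435 kN.
σ_{concrete} = P/A₂ = 4435/600 = 7.391 MPa, compressive.

σ ≈ 7.39 MPa (compressive)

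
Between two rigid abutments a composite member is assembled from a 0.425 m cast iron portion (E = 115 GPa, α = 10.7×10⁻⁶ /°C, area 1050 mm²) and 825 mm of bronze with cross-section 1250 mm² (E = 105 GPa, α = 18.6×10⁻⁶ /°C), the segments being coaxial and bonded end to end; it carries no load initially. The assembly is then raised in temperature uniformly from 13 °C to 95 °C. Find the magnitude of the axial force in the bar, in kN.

Free thermal expansion of the whole bar: Σ αᵢΔT Lᵢ = 10.7×10⁻⁶×82×425 + 18.6×10⁻⁶×82×825 = 1.631 mm.
The rigid supports impose zero overall length change; the single axial force P common to all segments must satisfy P Σ Lᵢ/(AᵢEᵢ) = δ_free.
Σ Lᵢ/(AᵢEᵢ) = 425/(1050×115×10³) + 825/(1250×105×10³) = 9.805×10⁻⁶ mm/N.
P = 1.631 / 9.805×10⁻⁶ = 166400 N = 166.4 kN, compressive.

P ≈ 166 kN (compressive)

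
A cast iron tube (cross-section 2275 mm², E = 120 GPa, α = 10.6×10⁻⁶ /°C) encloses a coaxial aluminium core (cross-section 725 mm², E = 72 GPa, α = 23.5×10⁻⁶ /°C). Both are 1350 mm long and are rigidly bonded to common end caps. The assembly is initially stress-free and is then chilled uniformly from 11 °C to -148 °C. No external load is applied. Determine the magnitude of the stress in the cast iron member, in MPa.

σ ≈ 39.5 MPa (compressive)

Equilibrium of a rigid end plate with no external load gives equal and opposite internal forces ±P in the two members. Since α_{aluminium} > α_{cast iron}, cooling drives the aluminium into tension and the cast iron into compression.
Compatibility of the two members (thermal + elastic change equal): (α₁ − α₂)ΔT = P·[1/(A₁E₁) + 1/(A₂E₂)].
|α₁ − α₂|·ΔT = 12.9×10⁻⁶ × 159 = 0.002051.
1/(A₁E₁) + 1/(A₂E₂) = 1/(2275×120×10³) + 1/(725×72×10³) = 2.282×10⁻⁸ N⁻¹.
P = 0.002051 / 2.282×10⁻⁸ = 89880 N = 89.88 kN.
σ_{cast iron} = P/A₁ = 89880/2275 = 39.51 MPa, compressive.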